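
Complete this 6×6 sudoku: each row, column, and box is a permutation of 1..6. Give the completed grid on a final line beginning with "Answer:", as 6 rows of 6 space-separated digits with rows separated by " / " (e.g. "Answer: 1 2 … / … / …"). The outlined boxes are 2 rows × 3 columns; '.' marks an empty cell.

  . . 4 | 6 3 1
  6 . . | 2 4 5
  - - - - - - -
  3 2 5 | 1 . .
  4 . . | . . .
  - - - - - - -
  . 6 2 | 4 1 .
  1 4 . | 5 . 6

Step 1. [r4c3∈{1,6}] in col 3, 6 fits only at r4c3 ⇒ r4c3=6.
Step 2. [r4c6∈{2,3}] 2 has one home in col 6: r4c6, so r4c6=2.
Step 3. [r2c2∈{1,3}] r2c2 is the only open cell in col 2 admitting 3. So r2c2=3.
Step 4. [r5c1∈{5}] nothing but 5 survives at r5c1, so r5c1=5.
Step 5. [r4c2∈{1}] only 1 remains possible at r4c2 ⇒ r4c2=1.
Step 6. [r1c1∈{2}] r1c1 is down to just 2, so r1c1=2.
Step 7. [r6c5∈{2}] r6c5's peers cover all but 2, so r6c5=2.
Step 8. [r4c5∈{5}] only 5 remains possible at r4c5. So r4c5=5.
Step 9. [r6c3∈{3}] nothing but 3 survives at r6c3. So r6c3=3.
Step 10. [r1c2∈{5}] r1c2 has the single candidate 5. So r1c2=5.
Step 11. [r3c5∈{6}] only 6 remains possible at r3c5 ⇒ r3c5=6.
Step 12. [r5c6∈{3}] nothing but 3 survives at r5c6 ⇒ r5c6=3.
Step 13. [r3c6∈{4}] only 4 remains possible at r3c6, so r3c6=4.
Step 14. [r4c4∈{3}] r4c4 has the single candidate 3 ⇒ r4c4=3.
Step 15. [r2c3∈{1}] only 1 remains possible at r2c3 ⇒ r2c3=1.

Answer: 2 5 4 6 3 1 / 6 3 1 2 4 5 / 3 2 5 1 6 4 / 4 1 6 3 5 2 / 5 6 2 4 1 3 / 1 4 3 5 2 6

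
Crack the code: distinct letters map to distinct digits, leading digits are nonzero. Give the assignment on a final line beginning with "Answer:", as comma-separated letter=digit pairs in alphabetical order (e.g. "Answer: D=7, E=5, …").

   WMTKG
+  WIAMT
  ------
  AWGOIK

Step 1. [A] the sum has 6 digits but both addends have 5; that extra leading digit A is the final carry, namely 1 ⇒ A=1.
Step 2. [col 1: G + T ≡ K (mod 10)] T=4 is one option consistent with column 1 (G + T ≡ K (mod 10), carry-in 0) — take it. So T=4.
Step 3. [col 1: G + T ≡ K (mod 10)] no forcing yet in column 1 (carry-in 0); G=3 is free and consistent — try it ⇒ G=3.
Step 4. [col 1: G + T ≡ K (mod 10)] from column 1 (G=3, T=4, carry-in 0, digits 1,3,4 already taken and all letters distinct): K must equal 7. So K=7.
Step 5. [col 2: K + M ≡ I (mod 10)] column 2 (K + M ≡ I (mod 10), carry-in 0) doesn't pin I yet; pick I=5 and continue. So I=5.
Step 6. [col 2: K + M ≡ I (mod 10)] from column 2 (K=7, I=5, carry-in 0, digits 1,3,4,5,7 already taken and all letters distinct): M must equal 8. So M=8.
Step 7. [col 3: T + A ≡ O (mod 10)] column 3 reads T+A+carry(1)=O with T=4, A=1; with digits 1,3,4,5,7,8 already taken and all letters distinct, the only value for O is 6 ⇒ O=6.
Step 8. [col 5: W + W ≡ W (mod 10)] column 5: given nothing yet, carry-in 1, and digits 1,3,4,5,6,7,8 already taken and all letters distinct, W+W≡W (mod 10) forces W=9. So W=9.

Answer: A=1, G=3, I=5, K=7, M=8, O=6, T=4, W=9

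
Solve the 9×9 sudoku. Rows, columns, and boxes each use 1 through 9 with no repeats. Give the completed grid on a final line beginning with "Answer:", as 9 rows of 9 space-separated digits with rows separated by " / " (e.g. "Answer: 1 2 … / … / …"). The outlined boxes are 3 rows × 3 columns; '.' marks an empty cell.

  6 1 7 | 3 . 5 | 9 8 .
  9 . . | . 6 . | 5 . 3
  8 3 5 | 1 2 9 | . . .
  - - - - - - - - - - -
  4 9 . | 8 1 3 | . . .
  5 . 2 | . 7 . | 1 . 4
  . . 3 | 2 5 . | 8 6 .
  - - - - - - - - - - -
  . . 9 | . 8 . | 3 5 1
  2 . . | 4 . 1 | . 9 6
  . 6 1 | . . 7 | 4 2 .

Step 1. [r4c8∈{7}] only 7 remains possible at r4c8 ⇒ r4c8=7.
Step 2. [r6c2∈{7}] r6c2's peers cover all but 7, so r6c2=7.
Step 3. [r2c3∈{4}] only 4 remains possible at r2c3 ⇒ r2c3=4.
Step 4. [r7c4∈{6}] only 6 remains possible at r7c4, so r7c4=6.
Step 5. [r9c5∈{3,9}] in col 5, 9 fits only at r9c5 ⇒ r9c5=9.
Step 6. [r1c9∈{2}] r1c9 is down to just 2, so r1c9=2.
Step 7. [r3c9∈{7}] r3c9 is down to just 7, so r3c9=7.
Step 8. [r5c2∈{8}] r5c2 has the single candidate 8. So r5c2=8.
Step 9. [r2c2∈{2}] r2c2 is down to just 2. So r2c2=2.
Step 10. [r4c9∈{5}] r4c9 is down to just 5. So r4c9=5.
Step 11. [r5c4∈{9}] nothing but 9 survives at r5c4, so r5c4=9.
Step 12. [r1c5∈{4}] r1c5 has the single candidate 4 ⇒ r1c5=4.
Step 13. [r2c6∈{8}] r2c6 is down to just 8, so r2c6=8.
Step 14. [r8c5∈{3}] r8c5 is down to just 3. So r8c5=3.
Step 15. [r8c7∈{7}] r8c7 has the single candidate 7, so r8c7=7.
Step 16. [r9c4∈{5}] r9c4 is down to just 5 ⇒ r9c4=5.
Step 17. [r4c7∈{2}] nothing but 2 survives at r4c7. So r4c7=2.
Step 18. [r8c2∈{5}] only 5 remains possible at r8c2, so r8c2=5.
Step 19. [r8c3∈{8}] nothing but 8 survives at r8c3 ⇒ r8c3=8.
Step 20. [r2c4∈{7}] r2c4's peers cover all but 7. So r2c4=7.
Step 21. [r7c6∈{2}] only 2 remains possible at r7c6. So r7c6=2.
Step 22. [r3c7∈{6}] r3c7 is down to just 6, so r3c7=6.
Step 23. [r4c3∈{6}] r4c3's peers cover all but 6 ⇒ r4c3=6.
Step 24. [r3c8∈{4}] r3c8 has the single candidate 4 ⇒ r3c8=4.
Step 25. [r7c2∈{4}] r7c2's peers cover all but 4. So r7c2=4.
Step 26. [r7c1∈{7}] only 7 remains possible at r7c1 ⇒ r7c1=7.
Step 27. [r9c1∈{3}] r9c1 has the single candidate 3 ⇒ r9c1=3.
Step 28. [r5c6∈{6}] r5c6 is down to just 6 ⇒ r5c6=6.
Step 29. [r9c9∈{8}] r9c9 has the single candidate 8. So r9c9=8.
Step 30. [r6c6∈{4}] r6c6's peers cover all but 4. So r6c6=4.
Step 31. [r6c1∈{1}] r6c1's peers cover all but 1, so r6c1=1.
Step 32. [r2c8∈{1}] only 1 remains possible at r2c8. So r2c8=1.
Step 33. [r5c8∈{3}] r5c8 is down to just 3, so r5c8=3.
Step 34. [r6c9∈{9}] r6c9's peers cover all but 9, so r6c9=9.

Answer: 6 1 7 3 4 5 9 8 2 / 9 2 4 7 6 8 5 1 3 / 8 3 5 1 2 9 6 4 7 / 4 9 6 8 1 3 2 7 5 / 5 8 2 9 7 6 1 3 4 / 1 7 3 2 5 4 8 6 9 / 7 4 9 6 8 2 3 5 1 / 2 5 8 4 3 1 7 9 6 / 3 6 1 5 9 7 4 2 8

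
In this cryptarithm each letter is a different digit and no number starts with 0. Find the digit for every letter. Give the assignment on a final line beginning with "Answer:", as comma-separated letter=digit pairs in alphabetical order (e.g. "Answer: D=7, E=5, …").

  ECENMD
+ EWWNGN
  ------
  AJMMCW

Step 1. [col 1: D + N ≡ W (mod 10)] N=5 is one option consistent with column 1 (D + N ≡ W (mod 10), carry-in 0) — take it, so N=5.
Step 2. [col 1: D + N ≡ W (mod 10)] several values work for D in column 1 (D + N ≡ W (mod 10), carry-in 0); try D=2, so D=2.
Step 3. [col 1: D + N ≡ W (mod 10)] in column 1 we have D+N≡W with carry-in 0; given D=2, N=5 and digits 2,5 already taken and all letters distinct, that pins W to 7, so W=7.
Step 4. [col 2: M + G ≡ C (mod 10)] several values work for M in column 2 (M + G ≡ C (mod 10), carry-in 0); try M=1, so M=1.
Step 5. [col 2: M + G ≡ C (mod 10)] C=0 is one option consistent with column 2 (M + G ≡ C (mod 10), carry-in 0) — take it, so C=0.
Step 6. [col 2: M + G ≡ C (mod 10)] column 2 reads M+G+carry(0)=C with M=1, C=0; with digits 0,1,2,5,7 already taken and all letters distinct, the only value for G is 9, so G=9.
Step 7. [col 4: E + W ≡ M (mod 10)] in column 4 we have E+W≡M with carry-in 1; given W=7, M=1 and digits 0,1,2,5,7,9 already taken and all letters distinct, that pins E to 3 ⇒ E=3.
Step 8. [col 5: C + W ≡ J (mod 10)] in column 5 we have C+W≡J with carry-in 1; given C=0, W=7 and digits 0,1,2,3,5,7,9 already taken and all letters distinct, that pins J to 8 ⇒ J=8.
Step 9. [col 6: E + E ≡ A (mod 10)] column 6: given E=3, carry-in 0, and digits 0,1,2,3,5,7,8,9 already taken and all letters distinct, E+E≡A (mod 10) forces A=6 ⇒ A=6.

Answer: A=6, C=0, D=2, E=3, G=9, J=8, M=1, N=5, W=7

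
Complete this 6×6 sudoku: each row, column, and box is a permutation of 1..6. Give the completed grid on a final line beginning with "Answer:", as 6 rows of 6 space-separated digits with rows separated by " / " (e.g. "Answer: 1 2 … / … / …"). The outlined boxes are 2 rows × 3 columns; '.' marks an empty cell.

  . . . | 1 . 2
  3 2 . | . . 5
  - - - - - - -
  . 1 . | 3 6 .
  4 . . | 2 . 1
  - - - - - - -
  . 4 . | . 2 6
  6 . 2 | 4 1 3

Step 1. [r3c3∈{5}] only 5 remains possible at r3c3, so r3c3=5.
Step 2. [r2c3∈{1,4,6}] r2c3 is the only open cell in row 2 admitting 1 ⇒ r2c3=1.
Step 3. [r4c2∈{3,6}] col 2 places 3 nowhere but r4c2, so r4c2=3.
Step 4. [r1c1∈{5}] r1c1 is down to just 5. So r1c1=5.
Step 5. [r1c3∈{4,6}] 4 has one home in col 3: r1c3, so r1c3=4.
Step 6. [r5c4∈{5}] only 5 remains possible at r5c4 ⇒ r5c4=5.
Step 7. [r1c2∈{6}] nothing but 6 survives at r1c2. So r1c2=6.
Step 8. [r5c3∈{3}] r5c3's peers cover all but 3 ⇒ r5c3=3.
Step 9. [r6c2∈{5}] only 5 remains possible at r6c2 ⇒ r6c2=5.
Step 10. [r3c6∈{4}] r3c6's peers cover all but 4. So r3c6=4.
Step 11. [r3c1∈{2}] nothing but 2 survives at r3c1, so r3c1=2.
Step 12. [r5c1∈{1}] r5c1 has the single candidate 1. So r5c1=1.
Step 13. [r2c4∈{6}] r2c4 is down to just 6. So r2c4=6.
Step 14. [r4c5∈{5}] only 5 remains possible at r4c5 ⇒ r4c5=5.
Step 15. [r2c5∈{4}] only 4 remains possible at r2c5 ⇒ r2c5=4.
Step 16. [r1c5∈{3}] r1c5 is down to just 3 ⇒ r1c5=3.
Step 17. [r4c3∈{6}] only 6 remains possible at r4c3 ⇒ r4c3=6.

Answer: 5 6 4 1 3 2 / 3 2 1 6 4 5 / 2 1 5 3 6 4 / 4 3 6 2 5 1 / 1 4 3 5 2 6 / 6 5 2 4 1 3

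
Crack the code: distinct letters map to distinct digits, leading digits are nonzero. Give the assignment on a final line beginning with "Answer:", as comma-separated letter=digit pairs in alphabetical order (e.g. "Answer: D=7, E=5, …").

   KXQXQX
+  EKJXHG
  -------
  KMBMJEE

Step 1. [K] adding two 6-digit numbers gives at most 6+1 digits, and here it does — K is that final carry and must be 1, so K=1.
Step 2. [col 1: X + G ≡ E (mod 10)] X=4 is one option consistent with column 1 (X + G ≡ E (mod 10), carry-in 0) — take it, so X=4.
Step 3. [col 1: X + G ≡ E (mod 10)] G=5 is one option consistent with column 1 (X + G ≡ E (mod 10), carry-in 0) — take it. So G=5.
Step 4. [col 1: X + G ≡ E (mod 10)] from column 1 (X=4, G=5, carry-in 0, digits 1,4,5 already taken and all letters distinct): E must equal 9, so E=9.
Step 5. [col 2: Q + H ≡ E (mod 10)] no forcing yet in column 2 (carry-in 0); H=7 is free and consistent — try it. So H=7.
Step 6. [col 2: Q + H ≡ E (mod 10)] column 2: given H=7, E=9, carry-in 0, and digits 1,4,5,7,9 already taken and all letters distinct, Q+H≡E (mod 10) forces Q=2, so Q=2.
Step 7. [col 3: X + X ≡ J (mod 10)] in column 3 we have X+X≡J with carry-in 0; given X=4 and digits 1,2,4,5,7,9 already taken and all letters distinct, that pins J to 8, so J=8.
Step 8. [col 4: Q + J ≡ M (mod 10)] in column 4 we have Q+J≡M with carry-in 0; given Q=2, J=8 and digits 1,2,4,5,7,8,9 already taken and all letters distinct, that pins M to 0, so M=0.
Step 9. [col 5: X + K ≡ B (mod 10)] from column 5 (X=4, K=1, carry-in 1, digits 0,1,2,4,5,7,8,9 already taken and all letters distinct): B must equal 6 ⇒ B=6.

Answer: B=6, E=9, G=5, H=7, J=8, K=1, M=0, Q=2, X=4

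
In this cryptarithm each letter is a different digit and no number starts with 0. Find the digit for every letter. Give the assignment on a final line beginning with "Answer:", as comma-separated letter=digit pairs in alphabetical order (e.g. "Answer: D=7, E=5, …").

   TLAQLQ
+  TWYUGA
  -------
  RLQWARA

Step 1. [col 1: Q + A ≡ A (mod 10)] in column 1 we have Q+A≡A with carry-in 0; given nothing yet and all letters distinct, none taken yet, that pins Q to 0, so Q=0.
Step 2. [col 1: Q + A ≡ A (mod 10)] A=5 is one option consistent with column 1 (Q + A ≡ A (mod 10), carry-in 0) — take it ⇒ A=5.
Step 3. [col 2: L + G ≡ R (mod 10)] no forcing yet in column 2 (carry-in 0); R=1 is free and consistent — try it, so R=1.
Step 4. [col 2: L + G ≡ R (mod 10)] no forcing yet in column 2 (carry-in 0); L=3 is free and consistent — try it. So L=3.
Step 5. [col 2: L + G ≡ R (mod 10)] column 2 reads L+G+carry(0)=R with L=3, R=1; with digits 0,1,3,5 already taken and all letters distinct, the only value for G is 8. So G=8.
Step 6. [col 3: Q + U ≡ A (mod 10)] in column 3 we have Q+U≡A with carry-in 1; given Q=0, A=5 and digits 0,1,3,5,8 already taken and all letters distinct, that pins U to 4, so U=4.
Step 7. [col 4: A + Y ≡ W (mod 10)] several values work for W in column 4 (A + Y ≡ W (mod 10), carry-in 0); try W=7, so W=7.
Step 8. [col 4: A + Y ≡ W (mod 10)] from column 4 (A=5, W=7, carry-in 0, digits 0,1,3,4,5,7,8 already taken and all letters distinct): Y must equal 2, so Y=2.
Step 9. [col 6: T + T ≡ L (mod 10)] column 6: given L=3, carry-in 1, and digits 0,1,2,3,4,5,7,8 already taken and all letters distinct, T+T≡L (mod 10) forces T=6. So T=6.

Answer: A=5, G=8, L=3, Q=0, R=1, T=6, U=4, W=7, Y=2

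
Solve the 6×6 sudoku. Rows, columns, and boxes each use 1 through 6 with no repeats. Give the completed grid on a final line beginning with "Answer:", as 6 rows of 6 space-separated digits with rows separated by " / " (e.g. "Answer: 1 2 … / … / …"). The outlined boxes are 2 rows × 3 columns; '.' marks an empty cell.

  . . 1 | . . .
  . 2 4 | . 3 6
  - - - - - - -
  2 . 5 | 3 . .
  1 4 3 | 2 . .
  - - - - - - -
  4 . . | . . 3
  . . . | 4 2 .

Step 1. [r1c4∈{5}] r1c4 has the single candidate 5 ⇒ r1c4=5.
Step 2. [r5c4∈{1,6}] r5c4 is the only open cell in col 4 admitting 6 ⇒ r5c4=6.
Step 3. [r3c2∈{6}] r3c2's peers cover all but 6. So r3c2=6.
Step 4. [r1c2∈{3}] nothing but 3 survives at r1c2 ⇒ r1c2=3.
Step 5. [r6c1∈{3,5,6}] row 6 places 3 nowhere but r6c1, so r6c1=3.
Step 6. [r4c6∈{5}] r4c6 has the single candidate 5. So r4c6=5.
Step 7. [r6c6∈{1}] r6c6 has the single candidate 1, so r6c6=1.
Step 8. [r3c6∈{4}] r3c6 is down to just 4. So r3c6=4.
Step 9. [r5c5∈{5}] r5c5's peers cover all but 5. So r5c5=5.
Step 10. [r4c5∈{6}] r4c5 is down to just 6 ⇒ r4c5=6.
Step 11. [r6c3∈{6}] r6c3 is down to just 6, so r6c3=6.
Step 12. [r2c4∈{1}] r2c4's peers cover all but 1, so r2c4=1.
Step 13. [r1c6∈{2}] r1c6 is down to just 2, so r1c6=2.
Step 14. [r3c5∈{1}] r3c5's peers cover all but 1. So r3c5=1.
Step 15. [r5c3∈{2}] r5c3's peers cover all but 2. So r5c3=2.
Step 16. [r5c2∈{1}] nothing but 1 survives at r5c2 ⇒ r5c2=1.
Step 17. [r2c1∈{5}] r2c1 is down to just 5. So r2c1=5.
Step 18. [r6c2∈{5}] r6c2's peers cover all but 5. So r6c2=5.
Step 19. [r1c5∈{4}] nothing but 4 survives at r1c5. So r1c5=4.
Step 20. [r1c1∈{6}] nothing but 6 survives at r1c1, so r1c1=6.

Answer: 6 3 1 5 4 2 / 5 2 4 1 3 6 / 2 6 5 3 1 4 / 1 4 3 2 6 5 / 4 1 2 6 5 3 / 3 5 6 4 2 1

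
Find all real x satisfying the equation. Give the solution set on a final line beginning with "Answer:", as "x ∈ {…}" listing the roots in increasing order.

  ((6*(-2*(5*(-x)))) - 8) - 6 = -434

Step 1. [((6*(-2*(5*(-x)))) - 8) - 6 = -434] 6 comes off first (add 6) ⇒ sub: (6*(-2*(5*(-x)))) - 8 = -428.
Step 2. [(6*(-2*(5*(-x)))) - 8 = -428] peel the -8: add 8 from each side, so sub: 6*(-2*(5*(-x))) = -420.
Step 3. [6*(-2*(5*(-x))) = -420] leading coefficient 6: divide by 6, so div: -2*(5*(-x)) = -70.
Step 4. [-2*(5*(-x)) = -70] leading coefficient -2: divide by -2, so div: 5*(-x) = 35.
Step 5. [5*(-x) = 35] leading coefficient 5: divide by 5 ⇒ div: -x = 7.
Step 6. [-x = 7] leading − — multiply by −1. So neg: x = -7.

Answer: x ∈ {-7}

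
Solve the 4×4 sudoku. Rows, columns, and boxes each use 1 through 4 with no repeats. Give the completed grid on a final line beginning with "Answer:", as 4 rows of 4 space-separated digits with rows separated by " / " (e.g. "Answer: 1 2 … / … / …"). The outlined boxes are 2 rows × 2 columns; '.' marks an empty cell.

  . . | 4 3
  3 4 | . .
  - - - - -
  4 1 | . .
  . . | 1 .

Step 1. [r3c4∈{2}] r3c4 has the single candidate 2 ⇒ r3c4=2.
Step 2. [r4c1∈{2}] only 2 remains possible at r4c1. So r4c1=2.
Step 3. [r3c3∈{3}] r3c3 has the single candidate 3, so r3c3=3.
Step 4. [r2c3∈{2}] r2c3's peers cover all but 2 ⇒ r2c3=2.
Step 5. [r4c2∈{3}] nothing but 3 survives at r4c2. So r4c2=3.
Step 6. [r1c2∈{2}] nothing but 2 survives at r1c2, so r1c2=2.
Step 7. [r1c1∈{1}] r1c1's peers cover all but 1, so r1c1=1.
Step 8. [r2c4∈{1}] r2c4's peers cover all but 1. So r2c4=1.
Step 9. [r4c4∈{4}] r4c4 has the single candidate 4. So r4c4=4.

Answer: 1 2 4 3 / 3 4 2 1 / 4 1 3 2 / 2 3 1 4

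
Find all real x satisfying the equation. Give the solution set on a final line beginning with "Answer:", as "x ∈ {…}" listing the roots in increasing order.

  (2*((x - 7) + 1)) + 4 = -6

Step 1. [(2*((x - 7) + 1)) + 4 = -6] common factor 2 (LHS and -6) — divide through ⇒ factor: ((x - 7) + 1) + 2 = -3.
Step 2. [((x - 7) + 1) + 2 = -3] 2 comes off first (subtract 2), so sub: (x - 7) + 1 = -5.
Step 3. [(x - 7) + 1 = -5] 1 comes off first (subtract 1). So sub: x - 7 = -6.
Step 4. [x - 7 = -6] add 7: x sits inside (… - 7), so sub: x = 1.

Answer: x ∈ {1}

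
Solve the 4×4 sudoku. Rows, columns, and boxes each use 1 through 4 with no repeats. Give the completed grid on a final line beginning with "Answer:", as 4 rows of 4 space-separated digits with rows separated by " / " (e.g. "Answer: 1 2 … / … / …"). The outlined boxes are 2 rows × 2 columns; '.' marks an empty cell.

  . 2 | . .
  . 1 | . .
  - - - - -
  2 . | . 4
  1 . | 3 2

Step 1. [r1c4∈{1,3}] 1 has one home in col 4: r1c4, so r1c4=1.
Step 2. [r1c3∈{4}] r1c3 is down to just 4 ⇒ r1c3=4.
Step 3. [r2c1∈{3,4}] r2c1 is the only open cell in row 2 admitting 4, so r2c1=4.
Step 4. [r3c2∈{3}] r3c2's peers cover all but 3. So r3c2=3.
Step 5. [r2c3∈{2}] r2c3 is down to just 2 ⇒ r2c3=2.
Step 6. [r2c4∈{3}] r2c4 has the single candidate 3. So r2c4=3.
Step 7. [r1c1∈{3}] r1c1 is down to just 3, so r1c1=3.
Step 8. [r3c3∈{1}] r3c3's peers cover all but 1. So r3c3=1.
Step 9. [r4c2∈{4}] r4c2 has the single candidate 4. So r4c2=4.

Answer: 3 2 4 1 / 4 1 2 3 / 2 3 1 4 / 1 4 3 2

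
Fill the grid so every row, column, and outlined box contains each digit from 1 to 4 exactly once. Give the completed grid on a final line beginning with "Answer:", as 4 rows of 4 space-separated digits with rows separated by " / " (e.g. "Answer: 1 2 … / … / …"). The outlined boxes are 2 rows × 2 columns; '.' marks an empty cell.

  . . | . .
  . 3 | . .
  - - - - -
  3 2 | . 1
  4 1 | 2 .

Step 1. [r1c3∈{1,3,4}] r1c3 is the only open cell in col 3 admitting 3, so r1c3=3.
Step 2. [r2c3∈{1,4}] r2c3 is the only open cell in col 3 admitting 1. So r2c3=1.
Step 3. [r2c1∈{2}] r2c1 is down to just 2 ⇒ r2c1=2.
Step 4. [r1c4∈{2,4}] row 1 places 2 nowhere but r1c4, so r1c4=2.
Step 5. [r3c3∈{4}] nothing but 4 survives at r3c3 ⇒ r3c3=4.
Step 6. [r1c1∈{1}] r1c1's peers cover all but 1 ⇒ r1c1=1.
Step 7. [r4c4∈{3}] nothing but 3 survives at r4c4. So r4c4=3.
Step 8. [r2c4∈{4}] nothing but 4 survives at r2c4, so r2c4=4.
Step 9. [r1c2∈{4}] r1c2 has the single candidate 4, so r1c2=4.

Answer: 1 4 3 2 / 2 3 1 4 / 3 2 4 1 / 4 1 2 3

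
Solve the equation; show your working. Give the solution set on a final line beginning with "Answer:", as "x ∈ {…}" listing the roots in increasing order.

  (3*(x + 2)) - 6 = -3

Step 1. [(3*(x + 2)) - 6 = -3] common factor 3 (LHS and -3) — divide through. So factor: (x + 2) - 2 = -1.
Step 2. [(x + 2) - 2 = -1] -2 is outermost — add 2 both sides. So sub: x + 2 = 1.
Step 3. [x + 2 = 1] +2 is outermost — subtract 2 both sides ⇒ sub: x = -1.

Answer: x ∈ {-1}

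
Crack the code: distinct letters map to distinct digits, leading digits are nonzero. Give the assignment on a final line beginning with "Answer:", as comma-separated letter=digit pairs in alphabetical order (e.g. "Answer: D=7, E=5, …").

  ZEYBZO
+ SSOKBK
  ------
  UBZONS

Step 1. [col 1: O + K ≡ S (mod 10)] several values work for K in column 1 (O + K ≡ S (mod 10), carry-in 0); try K=3, so K=3.
Step 2. [col 1: O + K ≡ S (mod 10)] S=1 is one option consistent with column 1 (O + K ≡ S (mod 10), carry-in 0) — take it ⇒ S=1.
Step 3. [col 1: O + K ≡ S (mod 10)] in column 1 we have O+K≡S with carry-in 0; given K=3, S=1 and digits 1,3 already taken and all letters distinct, that pins O to 8, so O=8.
Step 4. [col 2: Z + B ≡ N (mod 10)] B=4 is one option consistent with column 2 (Z + B ≡ N (mod 10), carry-in 1) — take it ⇒ B=4.
Step 5. [col 2: Z + B ≡ N (mod 10)] several values work for N in column 2 (Z + B ≡ N (mod 10), carry-in 1); try N=0 ⇒ N=0.
Step 6. [col 2: Z + B ≡ N (mod 10)] column 2 reads Z+B+carry(1)=N with B=4, N=0; with digits 0,1,3,4,8 already taken and all letters distinct, the only value for Z is 5. So Z=5.
Step 7. [col 4: Y + O ≡ Z (mod 10)] from column 4 (O=8, Z=5, carry-in 0, digits 0,1,3,4,5,8 already taken and all letters distinct): Y must equal 7, so Y=7.
Step 8. [col 5: E + S ≡ B (mod 10)] in column 5 we have E+S≡B with carry-in 1; given S=1, B=4 and digits 0,1,3,4,5,7,8 already taken and all letters distinct, that pins E to 2 ⇒ E=2.
Step 9. [col 6: Z + S ≡ U (mod 10)] column 6 reads Z+S+carry(0)=U with Z=5, S=1; with digits 0,1,2,3,4,5,7,8 already taken and all letters distinct, the only value for U is 6. So U=6.

Answer: B=4, E=2, K=3, N=0, O=8, S=1, U=6, Y=7, Z=5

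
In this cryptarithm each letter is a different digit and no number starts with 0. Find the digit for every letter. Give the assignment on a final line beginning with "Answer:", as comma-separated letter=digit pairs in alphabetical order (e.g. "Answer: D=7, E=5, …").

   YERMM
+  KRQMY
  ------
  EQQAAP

Step 1. [col 1: M + Y ≡ P (mod 10)] column 1 (M + Y ≡ P (mod 10), carry-in 0) doesn't pin Y yet; pick Y=8 and continue ⇒ Y=8.
Step 2. [E] adding two 5-digit numbers gives at most 5+1 digits, and here it does — E is that final carry and must be 1 ⇒ E=1.
Step 3. [col 1: M + Y ≡ P (mod 10)] several values work for M in column 1 (M + Y ≡ P (mod 10), carry-in 0); try M=6, so M=6.
Step 4. [col 1: M + Y ≡ P (mod 10)] in column 1 we have M+Y≡P with carry-in 0; given M=6, Y=8 and digits 1,6,8 already taken and all letters distinct, that pins P to 4 ⇒ P=4.
Step 5. [col 2: M + M ≡ A (mod 10)] from column 2 (M=6, carry-in 1, digits 1,4,6,8 already taken and all letters distinct): A must equal 3, so A=3.
Step 6. [col 3: R + Q ≡ A (mod 10)] no forcing yet in column 3 (carry-in 1); R=5 is free and consistent — try it ⇒ R=5.
Step 7. [col 3: R + Q ≡ A (mod 10)] column 3: given R=5, A=3, carry-in 1, and digits 1,3,4,5,6,8 already taken and all letters distinct, R+Q≡A (mod 10) forces Q=7, so Q=7.
Step 8. [col 5: Y + K ≡ Q (mod 10)] column 5: given Y=8, Q=7, carry-in 0, and digits 1,3,4,5,6,7,8 already taken and all letters distinct, Y+K≡Q (mod 10) forces K=9 ⇒ K=9.

Answer: A=3, E=1, K=9, M=6, P=4, Q=7, R=5, Y=8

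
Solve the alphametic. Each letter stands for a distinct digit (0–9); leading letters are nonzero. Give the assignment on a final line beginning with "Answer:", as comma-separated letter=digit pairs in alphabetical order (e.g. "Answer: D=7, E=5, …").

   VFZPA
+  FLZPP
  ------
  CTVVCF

Step 1. [col 1: A + P ≡ F (mod 10)] no forcing yet in column 1 (carry-in 0); A=8 is free and consistent — try it ⇒ A=8.
Step 2. [col 1: A + P ≡ F (mod 10)] column 1 (A + P ≡ F (mod 10), carry-in 0) doesn't pin P yet; pick P=5 and continue. So P=5.
Step 3. [C] adding two 5-digit numbers gives at most 5+1 digits, and here it does — C is that final carry and must be 1, so C=1.
Step 4. [col 1: A + P ≡ F (mod 10)] from column 1 (A=8, P=5, carry-in 0, digits 1,5,8 already taken and all letters distinct): F must equal 3, so F=3.
Step 5. [col 3: Z + Z ≡ V (mod 10)] column 3 reads Z+Z+carry(1)=V with nothing yet; with digits 1,3,5,8 already taken and all letters distinct, the only value for Z is 4 ⇒ Z=4.
Step 6. [col 3: Z + Z ≡ V (mod 10)] in column 3 we have Z+Z≡V with carry-in 1; given Z=4 and digits 1,3,4,5,8 already taken and all letters distinct, that pins V to 9. So V=9.
Step 7. [col 4: F + L ≡ V (mod 10)] from column 4 (F=3, V=9, carry-in 0, digits 1,3,4,5,8,9 already taken and all letters distinct): L must equal 6 ⇒ L=6.
Step 8. [col 5: V + F ≡ T (mod 10)] column 5: given V=9, F=3, carry-in 0, and digits 1,3,4,5,6,8,9 already taken and all letters distinct, V+F≡T (mod 10) forces T=2. So T=2.

Answer: A=8, C=1, F=3, L=6, P=5, T=2, V=9, Z=4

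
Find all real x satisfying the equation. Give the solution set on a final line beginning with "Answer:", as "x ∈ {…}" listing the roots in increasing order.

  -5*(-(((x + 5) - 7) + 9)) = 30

Step 1. [-5*(-(((x + 5) - 7) + 9)) = 30] leading coefficient -5: divide by -5. So div: -(((x + 5) - 7) + 9) = -6.
Step 2. [-(((x + 5) - 7) + 9) = -6] leading − — multiply by −1. So neg: ((x + 5) - 7) + 9 = 6.
Step 3. [((x + 5) - 7) + 9 = 6] peel the +9: subtract 9 from each side, so sub: (x + 5) - 7 = -3.
Step 4. [(x + 5) - 7 = -3] 7 comes off first (add 7). So sub: x + 5 = 4.
Step 5. [x + 5 = 4] the outer +5 inverts by subtracting 5. So sub: x = -1.

Answer: x ∈ {-1}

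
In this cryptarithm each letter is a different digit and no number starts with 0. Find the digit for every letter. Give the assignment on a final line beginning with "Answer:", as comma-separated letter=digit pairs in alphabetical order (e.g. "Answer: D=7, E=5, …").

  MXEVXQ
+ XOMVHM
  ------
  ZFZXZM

Step 1. [col 1: Q + M ≡ M (mod 10)] in column 1 we have Q+M≡M with carry-in 0; given nothing yet and all letters distinct, none taken yet, that pins Q to 0 ⇒ Q=0.
Step 2. [col 1: Q + M ≡ M (mod 10)] M=1 is one option consistent with column 1 (Q + M ≡ M (mod 10), carry-in 0) — take it. So M=1.
Step 3. [col 2: X + H ≡ Z (mod 10)] no forcing yet in column 2 (carry-in 0); X=6 is free and consistent — try it, so X=6.
Step 4. [col 2: X + H ≡ Z (mod 10)] several values work for Z in column 2 (X + H ≡ Z (mod 10), carry-in 0); try Z=8 ⇒ Z=8.
Step 5. [col 2: X + H ≡ Z (mod 10)] from column 2 (X=6, Z=8, carry-in 0, digits 0,1,6,8 already taken and all letters distinct): H must equal 2. So H=2.
Step 6. [col 3: V + V ≡ X (mod 10)] column 3 reads V+V+carry(0)=X with X=6; with digits 0,1,2,6,8 already taken and all letters distinct, the only value for V is 3, so V=3.
Step 7. [col 4: E + M ≡ Z (mod 10)] column 4: given M=1, Z=8, carry-in 0, and digits 0,1,2,3,6,8 already taken and all letters distinct, E+M≡Z (mod 10) forces E=7. So E=7.
Step 8. [col 5: X + O ≡ F (mod 10)] from column 5 (X=6, carry-in 0, digits 0,1,2,3,6,7,8 already taken and all letters distinct): F must equal 5 ⇒ F=5.
Step 9. [col 5: X + O ≡ F (mod 10)] column 5 reads X+O+carry(0)=F with X=6, F=5; with digits 0,1,2,3,5,6,7,8 already taken and all letters distinct, the only value for O is 9 ⇒ O=9.

Answer: E=7, F=5, H=2, M=1, O=9, Q=0, V=3, X=6, Z=8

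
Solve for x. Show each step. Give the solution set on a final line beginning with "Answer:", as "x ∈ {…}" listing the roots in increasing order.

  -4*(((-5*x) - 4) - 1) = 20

Step 1. [-4*(((-5*x) - 4) - 1) = 20] leading coefficient -4: divide by -4. So div: ((-5*x) - 4) - 1 = -5.
Step 2. [((-5*x) - 4) - 1 = -5] 1 comes off first (add 1). So sub: (-5*x) - 4 = -4.
Step 3. [(-5*x) - 4 = -4] the outer -4 inverts by adding 4. So sub: -5*x = 0.
Step 4. [-5*x = 0] leading coefficient -5: divide by -5 ⇒ div: x = 0.

Answer: x ∈ {0}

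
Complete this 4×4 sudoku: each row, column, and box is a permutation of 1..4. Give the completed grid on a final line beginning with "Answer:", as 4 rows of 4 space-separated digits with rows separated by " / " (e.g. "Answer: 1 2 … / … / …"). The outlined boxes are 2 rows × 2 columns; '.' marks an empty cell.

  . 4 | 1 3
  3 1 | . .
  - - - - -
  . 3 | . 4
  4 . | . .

Step 1. [r3c3∈{2}] r3c3 has the single candidate 2, so r3c3=2.
Step 2. [r3c1∈{1}] only 1 remains possible at r3c1, so r3c1=1.
Step 3. [r2c3∈{4}] r2c3 is down to just 4 ⇒ r2c3=4.
Step 4. [r1c1∈{2}] r1c1 is down to just 2 ⇒ r1c1=2.
Step 5. [r4c2∈{2}] r4c2 is down to just 2 ⇒ r4c2=2.
Step 6. [r4c3∈{3}] only 3 remains possible at r4c3. So r4c3=3.
Step 7. [r2c4∈{2}] r2c4 has the single candidate 2 ⇒ r2c4=2.
Step 8. [r4c4∈{1}] only 1 remains possible at r4c4, so r4c4=1.

Answer: 2 4 1 3 / 3 1 4 2 / 1 3 2 4 / 4 2 3 1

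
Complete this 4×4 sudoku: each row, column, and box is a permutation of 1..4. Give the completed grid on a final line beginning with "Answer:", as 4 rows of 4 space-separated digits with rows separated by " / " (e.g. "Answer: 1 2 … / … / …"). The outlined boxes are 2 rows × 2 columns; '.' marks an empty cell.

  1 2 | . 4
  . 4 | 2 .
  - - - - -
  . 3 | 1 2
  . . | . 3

Step 1. [r4c3∈{4}] r4c3 is down to just 4 ⇒ r4c3=4.
Step 2. [r4c1∈{2}] r4c1's peers cover all but 2 ⇒ r4c1=2.
Step 3. [r2c4∈{1}] r2c4 has the single candidate 1. So r2c4=1.
Step 4. [r3c1∈{4}] only 4 remains possible at r3c1, so r3c1=4.
Step 5. [r4c2∈{1}] r4c2 has the single candidate 1 ⇒ r4c2=1.
Step 6. [r1c3∈{3}] nothing but 3 survives at r1c3 ⇒ r1c3=3.
Step 7. [r2c1∈{3}] r2c1 has the single candidate 3, so r2c1=3.

Answer: 1 2 3 4 / 3 4 2 1 / 4 3 1 2 / 2 1 4 3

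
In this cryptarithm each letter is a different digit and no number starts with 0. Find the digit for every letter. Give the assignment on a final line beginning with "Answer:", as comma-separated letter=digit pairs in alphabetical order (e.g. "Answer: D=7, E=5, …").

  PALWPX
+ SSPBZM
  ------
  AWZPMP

Step 1. [col 1: X + M ≡ P (mod 10)] column 1 (X + M ≡ P (mod 10), carry-in 0) doesn't pin P yet; pick P=1 and continue, so P=1.
Step 2. [col 1: X + M ≡ P (mod 10)] column 1 (X + M ≡ P (mod 10), carry-in 0) doesn't pin X yet; pick X=3 and continue ⇒ X=3.
Step 3. [col 1: X + M ≡ P (mod 10)] from column 1 (X=3, P=1, carry-in 0, digits 1,3 already taken and all letters distinct): M must equal 8. So M=8.
Step 4. [col 2: P + Z ≡ M (mod 10)] column 2: given P=1, M=8, carry-in 1, and digits 1,3,8 already taken and all letters distinct, P+Z≡M (mod 10) forces Z=6 ⇒ Z=6.
Step 5. [col 3: W + B ≡ P (mod 10)] no forcing yet in column 3 (carry-in 0); B=9 is free and consistent — try it. So B=9.
Step 6. [col 3: W + B ≡ P (mod 10)] from column 3 (B=9, P=1, carry-in 0, digits 1,3,6,8,9 already taken and all letters distinct): W must equal 2, so W=2.
Step 7. [col 4: L + P ≡ Z (mod 10)] column 4: given P=1, Z=6, carry-in 1, and digits 1,2,3,6,8,9 already taken and all letters distinct, L+P≡Z (mod 10) forces L=4. So L=4.
Step 8. [col 5: A + S ≡ W (mod 10)] no forcing yet in column 5 (carry-in 0); A=7 is free and consistent — try it. So A=7.
Step 9. [col 5: A + S ≡ W (mod 10)] column 5: given A=7, W=2, carry-in 0, and digits 1,2,3,4,6,7,8,9 already taken and all letters distinct, A+S≡W (mod 10) forces S=5 ⇒ S=5.

Answer: A=7, B=9, L=4, M=8, P=1, S=5, W=2, X=3, Z=6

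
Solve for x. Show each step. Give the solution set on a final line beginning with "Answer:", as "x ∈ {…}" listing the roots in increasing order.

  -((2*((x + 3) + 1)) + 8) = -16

Step 1. [-((2*((x + 3) + 1)) + 8) = -16] leading − — multiply by −1. So neg: (2*((x + 3) + 1)) + 8 = 16.
Step 2. [(2*((x + 3) + 1)) + 8 = 16] 2 | LHS and 2 | 16: pull 2 out ⇒ factor: ((x + 3) + 1) + 4 = 8.
Step 3. [((x + 3) + 1) + 4 = 8] 4 comes off first (subtract 4) ⇒ sub: (x + 3) + 1 = 4.
Step 4. [(x + 3) + 1 = 4] 1 comes off first (subtract 1) ⇒ sub: x + 3 = 3.
Step 5. [x + 3 = 3] subtract 3: x sits inside (… + 3) ⇒ sub: x = 0.

Answer: x ∈ {0}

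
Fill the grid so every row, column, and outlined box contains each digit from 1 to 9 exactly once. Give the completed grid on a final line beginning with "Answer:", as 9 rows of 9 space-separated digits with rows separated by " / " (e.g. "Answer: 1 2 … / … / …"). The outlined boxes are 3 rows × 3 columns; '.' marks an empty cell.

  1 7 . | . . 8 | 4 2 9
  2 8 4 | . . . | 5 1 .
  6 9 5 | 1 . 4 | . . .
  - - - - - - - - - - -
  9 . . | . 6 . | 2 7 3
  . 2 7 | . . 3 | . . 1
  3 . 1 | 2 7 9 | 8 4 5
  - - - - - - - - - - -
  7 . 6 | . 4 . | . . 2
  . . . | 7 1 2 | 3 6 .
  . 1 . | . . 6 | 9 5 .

Step 1. [r4c3∈{8}] r4c3's peers cover all but 8. So r4c3=8.
Step 2. [r7c8∈{8}] only 8 remains possible at r7c8. So r7c8=8.
Step 3. [r7c6∈{5}] r7c6 is down to just 5, so r7c6=5.
Step 4. [r1c4∈{3,5,6}] r1c4 is the only open cell in row 1 admitting 6. So r1c4=6.
Step 5. [r8c1∈{4,5,8}] in row 8, 8 fits only at r8c1 ⇒ r8c1=8.
Step 6. [r5c1∈{4,5}] 5 has one home in col 1: r5c1. So r5c1=5.
Step 7. [r9c9∈{4,7}] r9c9 is the only open cell in row 9 admitting 7. So r9c9=7.
Step 8. [r5c4∈{4,8}] across row 5, 4 lands solely at r5c4 ⇒ r5c4=4.
Step 9. [r2c5∈{3,9}] col 5 places 9 nowhere but r2c5. So r2c5=9.
Step 10. [r2c4∈{3}] only 3 remains possible at r2c4 ⇒ r2c4=3.
Step 11. [r9c5∈{3,8}] across col 5, 3 lands solely at r9c5, so r9c5=3.
Step 12. [r9c1∈{4}] only 4 remains possible at r9c1 ⇒ r9c1=4.
Step 13. [r4c6∈{1}] r4c6's peers cover all but 1. So r4c6=1.
Step 14. [r8c2∈{5}] nothing but 5 survives at r8c2. So r8c2=5.
Step 15. [r3c7∈{7}] nothing but 7 survives at r3c7, so r3c7=7.
Step 16. [r8c3∈{9}] nothing but 9 survives at r8c3 ⇒ r8c3=9.
Step 17. [r3c5∈{2}] only 2 remains possible at r3c5. So r3c5=2.
Step 18. [r7c4∈{9}] only 9 remains possible at r7c4. So r7c4=9.
Step 19. [r4c2∈{4}] nothing but 4 survives at r4c2 ⇒ r4c2=4.
Step 20. [r7c7∈{1}] only 1 remains possible at r7c7 ⇒ r7c7=1.
Step 21. [r2c6∈{7}] only 7 remains possible at r2c6 ⇒ r2c6=7.
Step 22. [r9c4∈{8}] r9c4 has the single candidate 8, so r9c4=8.
Step 23. [r9c3∈{2}] nothing but 2 survives at r9c3. So r9c3=2.
Step 24. [r7c2∈{3}] nothing but 3 survives at r7c2 ⇒ r7c2=3.
Step 25. [r2c9∈{6}] r2c9 has the single candidate 6 ⇒ r2c9=6.
Step 26. [r5c7∈{6}] r5c7 has the single candidate 6. So r5c7=6.
Step 27. [r3c8∈{3}] nothing but 3 survives at r3c8 ⇒ r3c8=3.
Step 28. [r1c3∈{3}] nothing but 3 survives at r1c3 ⇒ r1c3=3.
Step 29. [r6c2∈{6}] nothing but 6 survives at r6c2. So r6c2=6.
Step 30. [r5c5∈{8}] r5c5 is down to just 8. So r5c5=8.
Step 31. [r5c8∈{9}] r5c8 has the single candidate 9, so r5c8=9.
Step 32. [r4c4∈{5}] nothing but 5 survives at r4c4, so r4c4=5.
Step 33. [r3c9∈{8}] r3c9's peers cover all but 8. So r3c9=8.
Step 34. [r8c9∈{4}] only 4 remains possible at r8c9. So r8c9=4.
Step 35. [r1c5∈{5}] r1c5's peers cover all but 5, so r1c5=5.

Answer: 1 7 3 6 5 8 4 2 9 / 2 8 4 3 9 7 5 1 6 / 6 9 5 1 2 4 7 3 8 / 9 4 8 5 6 1 2 7 3 / 5 2 7 4 8 3 6 9 1 / 3 6 1 2 7 9 8 4 5 / 7 3 6 9 4 5 1 8 2 / 8 5 9 7 1 2 3 6 4 / 4 1 2 8 3 6 9 5 7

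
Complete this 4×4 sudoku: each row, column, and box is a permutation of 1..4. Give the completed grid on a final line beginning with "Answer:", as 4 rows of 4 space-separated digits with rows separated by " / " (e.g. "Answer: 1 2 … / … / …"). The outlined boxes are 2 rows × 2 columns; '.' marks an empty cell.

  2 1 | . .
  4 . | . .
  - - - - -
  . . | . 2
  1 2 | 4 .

Step 1. [r1c3∈{3}] r1c3 has the single candidate 3 ⇒ r1c3=3.
Step 2. [r3c1∈{3}] only 3 remains possible at r3c1, so r3c1=3.
Step 3. [r3c3∈{1}] r3c3's peers cover all but 1, so r3c3=1.
Step 4. [r1c4∈{4}] only 4 remains possible at r1c4 ⇒ r1c4=4.
Step 5. [r2c2∈{3}] r2c2's peers cover all but 3. So r2c2=3.
Step 6. [r3c2∈{4}] r3c2 has the single candidate 4 ⇒ r3c2=4.
Step 7. [r2c4∈{1}] r2c4 has the single candidate 1 ⇒ r2c4=1.
Step 8. [r2c3∈{2}] r2c3 has the single candidate 2 ⇒ r2c3=2.
Step 9. [r4c4∈{3}] r4c4 has the single candidate 3, so r4c4=3.

Answer: 2 1 3 4 / 4 3 2 1 / 3 4 1 2 / 1 2 4 3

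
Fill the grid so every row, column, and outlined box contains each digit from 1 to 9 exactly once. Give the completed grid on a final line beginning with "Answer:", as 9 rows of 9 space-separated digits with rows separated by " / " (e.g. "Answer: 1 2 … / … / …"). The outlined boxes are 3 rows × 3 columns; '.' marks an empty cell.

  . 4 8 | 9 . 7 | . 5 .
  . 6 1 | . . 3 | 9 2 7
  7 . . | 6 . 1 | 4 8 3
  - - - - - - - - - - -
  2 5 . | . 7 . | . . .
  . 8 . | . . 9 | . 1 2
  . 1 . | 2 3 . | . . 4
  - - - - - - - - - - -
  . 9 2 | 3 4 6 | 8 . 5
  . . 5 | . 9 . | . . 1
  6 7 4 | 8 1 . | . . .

Step 1. [r3c5∈{2,5}] in row 3, 5 fits only at r3c5, so r3c5=5.
Step 2. [r4c6∈{4,8}] col 6 places 4 nowhere but r4c6 ⇒ r4c6=4.
Step 3. [r8c8∈{3,4,6,7}] row 8 places 4 nowhere but r8c8. So r8c8=4.
Step 4. [r8c7∈{2,3,6,7}] row 8 places 6 nowhere but r8c7, so r8c7=6.
Step 5. [r4c7∈{3}] r4c7 has the single candidate 3, so r4c7=3.
Step 6. [r6c1∈{9}] nothing but 9 survives at r6c1 ⇒ r6c1=9.
Step 7. [r4c3∈{6}] only 6 remains possible at r4c3 ⇒ r4c3=6.
Step 8. [r6c3∈{7}] r6c3's peers cover all but 7, so r6c3=7.
Step 9. [r9c9∈{9}] only 9 remains possible at r9c9, so r9c9=9.
Step 10. [r9c6∈{2,5}] 5 has one home in row 9: r9c6. So r9c6=5.
Step 11. [r1c1∈{3}] only 3 remains possible at r1c1. So r1c1=3.
Step 12. [r5c7∈{5,7}] row 5 places 7 nowhere but r5c7. So r5c7=7.
Step 13. [r5c3∈{3}] r5c3 has the single candidate 3, so r5c3=3.
Step 14. [r8c2∈{3}] r8c2 is down to just 3, so r8c2=3.
Step 15. [r1c9∈{6}] r1c9 is down to just 6. So r1c9=6.
Step 16. [r3c2∈{2}] r3c2 has the single candidate 2. So r3c2=2.
Step 17. [r9c7∈{2}] r9c7 is down to just 2 ⇒ r9c7=2.
Step 18. [r4c8∈{9}] nothing but 9 survives at r4c8. So r4c8=9.
Step 19. [r5c1∈{4}] nothing but 4 survives at r5c1. So r5c1=4.
Step 20. [r8c1∈{8}] r8c1 is down to just 8. So r8c1=8.
Step 21. [r1c7∈{1}] r1c7's peers cover all but 1. So r1c7=1.
Step 22. [r8c4∈{7}] nothing but 7 survives at r8c4 ⇒ r8c4=7.
Step 23. [r7c1∈{1}] only 1 remains possible at r7c1. So r7c1=1.
Step 24. [r5c5∈{6}] r5c5's peers cover all but 6, so r5c5=6.
Step 25. [r4c4∈{1}] nothing but 1 survives at r4c4, so r4c4=1.
Step 26. [r4c9∈{8}] r4c9 has the single candidate 8. So r4c9=8.
Step 27. [r2c1∈{5}] r2c1's peers cover all but 5. So r2c1=5.
Step 28. [r1c5∈{2}] r1c5's peers cover all but 2, so r1c5=2.
Step 29. [r7c8∈{7}] r7c8's peers cover all but 7. So r7c8=7.
Step 30. [r5c4∈{5}] r5c4 has the single candidate 5 ⇒ r5c4=5.
Step 31. [r9c8∈{3}] only 3 remains possible at r9c8 ⇒ r9c8=3.
Step 32. [r2c5∈{8}] r2c5 is down to just 8 ⇒ r2c5=8.
Step 33. [r6c8∈{6}] nothing but 6 survives at r6c8, so r6c8=6.
Step 34. [r3c3∈{9}] nothing but 9 survives at r3c3 ⇒ r3c3=9.
Step 35. [r6c6∈{8}] nothing but 8 survives at r6c6. So r6c6=8.
Step 36. [r8c6∈{2}] r8c6 has the single candidate 2, so r8c6=2.
Step 37. [r2c4∈{4}] r2c4's peers cover all but 4 ⇒ r2c4=4.
Step 38. [r6c7∈{5}] nothing but 5 survives at r6c7. So r6c7=5.

Answer: 3 4 8 9 2 7 1 5 6 / 5 6 1 4 8 3 9 2 7 / 7 2 9 6 5 1 4 8 3 / 2 5 6 1 7 4 3 9 8 / 4 8 3 5 6 9 7 1 2 / 9 1 7 2 3 8 5 6 4 / 1 9 2 3 4 6 8 7 5 / 8 3 5 7 9 2 6 4 1 / 6 7 4 8 1 5 2 3 9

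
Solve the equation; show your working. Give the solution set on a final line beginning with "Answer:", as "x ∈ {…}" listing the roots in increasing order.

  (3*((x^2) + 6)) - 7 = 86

Step 1. [(3*((x^2) + 6)) - 7 = 86] peel the -7: add 7 from each side ⇒ sub: 3*((x^2) + 6) = 93.
Step 2. [3*((x^2) + 6) = 93] divide by the outer 3, so div: (x^2) + 6 = 31.
Step 3. [(x^2) + 6 = 31] +6 is outermost — subtract 6 both sides ⇒ sub: x^2 = 25.
Step 4. [x^2 = 25] √ both sides: 25 ≥ 0 gives two branches. So sqrt: x = 5 or -5.

Answer: x ∈ {-5, 5}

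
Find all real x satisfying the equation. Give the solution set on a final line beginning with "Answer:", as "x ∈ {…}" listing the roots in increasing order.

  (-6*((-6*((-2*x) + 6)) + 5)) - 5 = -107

Step 1. [(-6*((-6*((-2*x) + 6)) + 5)) - 5 = -107] -5 is outermost — add 5 both sides, so sub: -6*((-6*((-2*x) + 6)) + 5) = -102.
Step 2. [-6*((-6*((-2*x) + 6)) + 5) = -102] -6 out front; divide by -6 ⇒ div: (-6*((-2*x) + 6)) + 5 = 17.
Step 3. [(-6*((-2*x) + 6)) + 5 = 17] +5 is outermost — subtract 5 both sides, so sub: -6*((-2*x) + 6) = 12.
Step 4. [-6*((-2*x) + 6) = 12] LHS = -6·(…); ÷-6 both sides, so div: (-2*x) + 6 = -2.
Step 5. [(-2*x) + 6 = -2] -2 divides every term; factor it out, so factor: x - 3 = 1.
Step 6. [x - 3 = 1] 3 comes off first (add 3), so sub: x = 4.

Answer: x ∈ {4}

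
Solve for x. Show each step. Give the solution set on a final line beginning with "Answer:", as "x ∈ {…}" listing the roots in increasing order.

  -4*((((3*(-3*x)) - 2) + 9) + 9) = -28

Step 1. [-4*((((3*(-3*x)) - 2) + 9) + 9) = -28] -4·(inner) — divide through by -4 ⇒ div: (((3*(-3*x)) - 2) + 9) + 9 = 7.
Step 2. [(((3*(-3*x)) - 2) + 9) + 9 = 7] the outer +9 inverts by subtracting 9 ⇒ sub: ((3*(-3*x)) - 2) + 9 = -2.
Step 3. [((3*(-3*x)) - 2) + 9 = -2] peel the +9: subtract 9 from each side, so sub: (3*(-3*x)) - 2 = -11.
Step 4. [(3*(-3*x)) - 2 = -11] 2 comes off first (add 2), so sub: 3*(-3*x) = -9.
Step 5. [3*(-3*x) = -9] leading coefficient 3: divide by 3 ⇒ div: -3*x = -3.
Step 6. [-3*x = -3] LHS = -3·(…); ÷-3 both sides. So div: x = 1.

Answer: x ∈ {1}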